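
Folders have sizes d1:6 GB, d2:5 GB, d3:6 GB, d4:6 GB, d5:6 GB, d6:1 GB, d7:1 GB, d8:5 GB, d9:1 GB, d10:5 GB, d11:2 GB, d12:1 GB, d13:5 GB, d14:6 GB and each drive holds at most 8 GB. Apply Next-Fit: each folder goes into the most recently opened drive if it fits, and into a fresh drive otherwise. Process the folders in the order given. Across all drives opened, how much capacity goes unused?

16

d1 (6 GB) → drive 1 (remaining 2 GB)
d2 (5 GB) → drive 2 (remaining 3 GB)
d3 (6 GB) → drive 3 (remaining 2 GB)
d4 (6 GB) → drive 4 (remaining 2 GB)
d5 (6 GB) → drive 5 (remaining 2 GB)
d6 (1 GB) → drive 5 (remaining 1 GB)
d7 (1 GB) → drive 5 (remaining 0 GB)
d8 (5 GB) → drive 6 (remaining 3 GB)
d9 (1 GB) → drive 6 (remaining 2 GB)
d10 (5 GB) → drive 7 (remaining 3 GB)
d11 (2 GB) → drive 7 (remaining 1 GB)
d12 (1 GB) → drive 7 (remaining 0 GB)
d13 (5 GB) → drive 8 (remaining 3 GB)
d14 (6 GB) → drive 9 (remaining 2 GB)
9 drives × 8 GB = 72 GB; used 56 GB; unused 16 GB.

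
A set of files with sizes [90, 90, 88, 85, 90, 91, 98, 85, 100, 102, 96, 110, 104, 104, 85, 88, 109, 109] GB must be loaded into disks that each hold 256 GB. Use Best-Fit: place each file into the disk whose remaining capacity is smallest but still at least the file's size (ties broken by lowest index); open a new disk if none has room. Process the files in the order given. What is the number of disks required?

9

disk 1: place 90 GB, 166 GB left
disk 1: place 90 GB, 76 GB left
disk 2: place 88 GB, 168 GB left
disk 2: place 85 GB, 83 GB left
disk 3: place 90 GB, 166 GB left
disk 3: place 91 GB, 75 GB left
disk 4: place 98 GB, 158 GB left
disk 4: place 85 GB, 73 GB left
disk 5: place 100 GB, 156 GB left
disk 5: place 102 GB, 54 GB left
disk 6: place 96 GB, 160 GB left
disk 6: place 110 GB, 50 GB left
disk 7: place 104 GB, 152 GB left
disk 7: place 104 GB, 48 GB left
disk 8: place 85 GB, 171 GB left
disk 8: place 88 GB, 83 GB left
disk 9: place 109 GB, 147 GB left
disk 9: place 109 GB, 38 GB left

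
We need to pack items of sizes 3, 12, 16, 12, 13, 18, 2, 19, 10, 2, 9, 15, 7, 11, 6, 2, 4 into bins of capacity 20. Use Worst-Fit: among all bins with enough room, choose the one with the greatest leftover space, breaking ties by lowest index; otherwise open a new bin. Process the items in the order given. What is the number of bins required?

bin 1: place 3, 17 left
bin 1: place 12, 5 left
bin 2: place 16, 4 left
bin 3: place 12, 8 left
bin 4: place 13, 7 left
bin 5: place 18, 2 left
bin 3: place 2, 6 left
bin 6: place 19, 1 left
bin 7: place 10, 10 left
bin 7: place 2, 8 left
bin 8: place 9, 11 left
bin 9: place 15, 5 left
bin 8: place 7, 4 left
bin 10: place 11, 9 left
bin 10: place 6, 3 left
bin 7: place 2, 6 left
bin 4: place 4, 3 left

10 bins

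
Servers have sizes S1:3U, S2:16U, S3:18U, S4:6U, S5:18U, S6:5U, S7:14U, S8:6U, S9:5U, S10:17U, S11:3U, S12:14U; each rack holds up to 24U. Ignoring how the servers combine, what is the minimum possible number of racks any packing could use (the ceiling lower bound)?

Total size = 3 + 16 + 18 + 6 + 18 + 5 + 14 + 6 + 5 + 17 + 3 + 14 = 125U.
⌈125 / 24⌉ = 6.

6 racks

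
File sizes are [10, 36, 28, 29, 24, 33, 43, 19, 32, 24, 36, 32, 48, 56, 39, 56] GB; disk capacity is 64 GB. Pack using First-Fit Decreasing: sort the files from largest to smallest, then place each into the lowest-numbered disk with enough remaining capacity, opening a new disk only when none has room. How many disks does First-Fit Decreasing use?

9

Sorted descending: 56, 56, 48, 43, 39, 36, 36, 33, 32, 32, 29, 28, 24, 24, 19, 10.
Put 56 GB in disk 1; 8 GB remain.
Put 56 GB in disk 2; 8 GB remain.
Put 48 GB in disk 3; 16 GB remain.
Put 43 GB in disk 4; 21 GB remain.
Put 39 GB in disk 5; 25 GB remain.
Put 36 GB in disk 6; 28 GB remain.
Put 36 GB in disk 7; 28 GB remain.
Put 33 GB in disk 8; 31 GB remain.
Put 32 GB in disk 9; 32 GB remain.
Put 32 GB in disk 9; 0 GB remain.
Put 29 GB in disk 8; 2 GB remain.
Put 28 GB in disk 6; 0 GB remain.
Put 24 GB in disk 5; 1 GB remain.
Put 24 GB in disk 7; 4 GB remain.
Put 19 GB in disk 4; 2 GB remain.
Put 10 GB in disk 3; 6 GB remain.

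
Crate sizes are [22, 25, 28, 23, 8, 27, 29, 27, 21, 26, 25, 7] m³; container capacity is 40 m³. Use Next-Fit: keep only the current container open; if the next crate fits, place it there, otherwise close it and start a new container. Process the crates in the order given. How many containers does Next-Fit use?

Put 22 m³ in container 1; 18 m³ remain.
Put 25 m³ in container 2; 15 m³ remain.
Put 28 m³ in container 3; 12 m³ remain.
Put 23 m³ in container 4; 17 m³ remain.
Put 8 m³ in container 4; 9 m³ remain.
Put 27 m³ in container 5; 13 m³ remain.
Put 29 m³ in container 6; 11 m³ remain.
Put 27 m³ in container 7; 13 m³ remain.
Put 21 m³ in container 8; 19 m³ remain.
Put 26 m³ in container 9; 14 m³ remain.
Put 25 m³ in container 10; 15 m³ remain.
Put 7 m³ in container 10; 8 m³ remain.
Final containers: [22] [25] [28] [23,8] [27] [29] [27] [21] [26] [25,7].

10 containers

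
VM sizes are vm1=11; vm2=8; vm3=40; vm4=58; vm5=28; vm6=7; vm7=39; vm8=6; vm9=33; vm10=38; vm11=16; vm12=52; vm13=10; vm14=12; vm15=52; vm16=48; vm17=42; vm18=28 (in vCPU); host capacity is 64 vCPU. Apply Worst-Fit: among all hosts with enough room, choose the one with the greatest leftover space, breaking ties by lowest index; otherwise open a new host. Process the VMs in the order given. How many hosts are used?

host 1: place vm1 (11 vCPU), 53 vCPU left
host 1: place vm2 (8 vCPU), 45 vCPU left
host 1: place vm3 (40 vCPU), 5 vCPU left
host 2: place vm4 (58 vCPU), 6 vCPU left
host 3: place vm5 (28 vCPU), 36 vCPU left
host 3: place vm6 (7 vCPU), 29 vCPU left
host 4: place vm7 (39 vCPU), 25 vCPU left
host 3: place vm8 (6 vCPU), 23 vCPU left
host 5: place vm9 (33 vCPU), 31 vCPU left
host 6: place vm10 (38 vCPU), 26 vCPU left
host 5: place vm11 (16 vCPU), 15 vCPU left
host 7: place vm12 (52 vCPU), 12 vCPU left
host 6: place vm13 (10 vCPU), 16 vCPU left
host 4: place vm14 (12 vCPU), 13 vCPU left
host 8: place vm15 (52 vCPU), 12 vCPU left
host 9: place vm16 (48 vCPU), 16 vCPU left
host 10: place vm17 (42 vCPU), 22 vCPU left
host 11: place vm18 (28 vCPU), 36 vCPU left
Final hosts: [11,8,40] [58] [28,7,6] [39,12] [33,16] [38,10] [52] [52] [48] [42] [28].

11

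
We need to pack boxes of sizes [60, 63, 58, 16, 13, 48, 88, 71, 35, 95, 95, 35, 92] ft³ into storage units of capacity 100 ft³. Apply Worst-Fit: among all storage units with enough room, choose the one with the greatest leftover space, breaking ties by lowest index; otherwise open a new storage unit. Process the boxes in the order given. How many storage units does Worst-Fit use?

9

Put 60 ft³ in storage unit 1; 40 ft³ remain.
Put 63 ft³ in storage unit 2; 37 ft³ remain.
Put 58 ft³ in storage unit 3; 42 ft³ remain.
Put 16 ft³ in storage unit 3; 26 ft³ remain.
Put 13 ft³ in storage unit 1; 27 ft³ remain.
Put 48 ft³ in storage unit 4; 52 ft³ remain.
Put 88 ft³ in storage unit 5; 12 ft³ remain.
Put 71 ft³ in storage unit 6; 29 ft³ remain.
Put 35 ft³ in storage unit 4; 17 ft³ remain.
Put 95 ft³ in storage unit 7; 5 ft³ remain.
Put 95 ft³ in storage unit 8; 5 ft³ remain.
Put 35 ft³ in storage unit 2; 2 ft³ remain.
Put 92 ft³ in storage unit 9; 8 ft³ remain.
Final storage units: [60,13] [63,35] [58,16] [48,35] [88] [71] [95] [95] [92].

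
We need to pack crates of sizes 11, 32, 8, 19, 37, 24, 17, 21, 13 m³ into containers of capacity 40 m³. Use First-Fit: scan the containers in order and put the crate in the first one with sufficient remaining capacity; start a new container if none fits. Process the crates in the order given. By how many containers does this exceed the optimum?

0

First-Fit: [11,8,19] [32] [37] [24,13] [17,21] → 5 containers.
Total size 182 m³; any packing needs at least ⌈182/40⌉ = 5 containers.
So 5 is already optimal.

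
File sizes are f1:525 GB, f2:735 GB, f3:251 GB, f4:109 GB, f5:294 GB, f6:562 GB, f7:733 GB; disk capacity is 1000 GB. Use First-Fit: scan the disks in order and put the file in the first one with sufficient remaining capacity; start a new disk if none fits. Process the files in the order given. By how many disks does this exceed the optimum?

0

First-Fit: [525,251,109] [735] [294,562] [733] → 4 disks.
Total size 3209 GB; any packing needs at least ⌈3209/1000⌉ = 4 disks.
So 4 is already optimal.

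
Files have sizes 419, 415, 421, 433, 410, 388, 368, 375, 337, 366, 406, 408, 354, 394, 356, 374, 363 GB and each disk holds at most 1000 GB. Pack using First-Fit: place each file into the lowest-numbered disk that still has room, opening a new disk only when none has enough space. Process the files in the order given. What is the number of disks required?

9

disk 1: place 419 GB, 581 GB left
disk 1: place 415 GB, 166 GB left
disk 2: place 421 GB, 579 GB left
disk 2: place 433 GB, 146 GB left
disk 3: place 410 GB, 590 GB left
disk 3: place 388 GB, 202 GB left
disk 4: place 368 GB, 632 GB left
disk 4: place 375 GB, 257 GB left
disk 5: place 337 GB, 663 GB left
disk 5: place 366 GB, 297 GB left
disk 6: place 406 GB, 594 GB left
disk 6: place 408 GB, 186 GB left
disk 7: place 354 GB, 646 GB left
disk 7: place 394 GB, 252 GB left
disk 8: place 356 GB, 644 GB left
disk 8: place 374 GB, 270 GB left
disk 9: place 363 GB, 637 GB left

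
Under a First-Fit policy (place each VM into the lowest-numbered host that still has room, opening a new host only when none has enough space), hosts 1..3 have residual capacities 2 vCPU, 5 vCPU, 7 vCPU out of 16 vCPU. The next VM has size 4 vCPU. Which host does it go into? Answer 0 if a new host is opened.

Hosts with room: host 2 (5 vCPU), host 3 (7 vCPU).
The first with room is host 2.

2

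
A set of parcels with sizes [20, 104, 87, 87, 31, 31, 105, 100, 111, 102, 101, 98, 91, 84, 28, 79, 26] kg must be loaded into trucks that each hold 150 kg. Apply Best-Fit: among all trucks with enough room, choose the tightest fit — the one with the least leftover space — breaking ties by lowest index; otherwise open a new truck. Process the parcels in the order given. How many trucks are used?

20 kg → truck 1 (remaining 130 kg)
104 kg → truck 1 (remaining 26 kg)
87 kg → truck 2 (remaining 63 kg)
87 kg → truck 3 (remaining 63 kg)
31 kg → truck 2 (remaining 32 kg)
31 kg → truck 2 (remaining 1 kg)
105 kg → truck 4 (remaining 45 kg)
100 kg → truck 5 (remaining 50 kg)
111 kg → truck 6 (remaining 39 kg)
102 kg → truck 7 (remaining 48 kg)
101 kg → truck 8 (remaining 49 kg)
98 kg → truck 9 (remaining 52 kg)
91 kg → truck 10 (remaining 59 kg)
84 kg → truck 11 (remaining 66 kg)
28 kg → truck 6 (remaining 11 kg)
79 kg → truck 12 (remaining 71 kg)
26 kg → truck 1 (remaining 0 kg)

12 trucks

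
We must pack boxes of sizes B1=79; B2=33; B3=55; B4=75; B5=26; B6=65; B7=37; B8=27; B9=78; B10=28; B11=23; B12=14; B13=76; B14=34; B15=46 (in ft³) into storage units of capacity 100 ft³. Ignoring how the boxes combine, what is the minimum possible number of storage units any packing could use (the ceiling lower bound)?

7 storage units

Total size = 79 + 33 + 55 + 75 + 26 + 65 + 37 + 27 + 78 + 28 + 23 + 14 + 76 + 34 + 46 = 696 ft³.
⌈696 / 100⌉ = 7.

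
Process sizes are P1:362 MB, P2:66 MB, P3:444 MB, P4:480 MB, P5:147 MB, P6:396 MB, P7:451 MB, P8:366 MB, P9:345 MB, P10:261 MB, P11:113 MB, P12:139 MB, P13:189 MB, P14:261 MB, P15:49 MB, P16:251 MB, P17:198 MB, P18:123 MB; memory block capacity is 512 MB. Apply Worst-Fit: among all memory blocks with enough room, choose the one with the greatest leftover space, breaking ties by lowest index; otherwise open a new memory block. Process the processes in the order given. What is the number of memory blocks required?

Put P1 (362 MB) in memory block 1; 150 MB remain.
Put P2 (66 MB) in memory block 1; 84 MB remain.
Put P3 (444 MB) in memory block 2; 68 MB remain.
Put P4 (480 MB) in memory block 3; 32 MB remain.
Put P5 (147 MB) in memory block 4; 365 MB remain.
Put P6 (396 MB) in memory block 5; 116 MB remain.
Put P7 (451 MB) in memory block 6; 61 MB remain.
Put P8 (366 MB) in memory block 7; 146 MB remain.
Put P9 (345 MB) in memory block 4; 20 MB remain.
Put P10 (261 MB) in memory block 8; 251 MB remain.
Put P11 (113 MB) in memory block 8; 138 MB remain.
Put P12 (139 MB) in memory block 7; 7 MB remain.
Put P13 (189 MB) in memory block 9; 323 MB remain.
Put P14 (261 MB) in memory block 9; 62 MB remain.
Put P15 (49 MB) in memory block 8; 89 MB remain.
Put P16 (251 MB) in memory block 10; 261 MB remain.
Put P17 (198 MB) in memory block 10; 63 MB remain.
Put P18 (123 MB) in memory block 11; 389 MB remain.

11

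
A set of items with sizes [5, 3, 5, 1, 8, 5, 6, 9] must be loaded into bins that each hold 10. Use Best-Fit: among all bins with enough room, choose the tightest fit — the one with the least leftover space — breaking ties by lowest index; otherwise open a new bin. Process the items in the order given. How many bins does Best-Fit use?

5

Put 5 in bin 1; 5 remain.
Put 3 in bin 1; 2 remain.
Put 5 in bin 2; 5 remain.
Put 1 in bin 1; 1 remain.
Put 8 in bin 3; 2 remain.
Put 5 in bin 2; 0 remain.
Put 6 in bin 4; 4 remain.
Put 9 in bin 5; 1 remain.
Final bins: [5,3,1] [5,5] [8] [6] [9].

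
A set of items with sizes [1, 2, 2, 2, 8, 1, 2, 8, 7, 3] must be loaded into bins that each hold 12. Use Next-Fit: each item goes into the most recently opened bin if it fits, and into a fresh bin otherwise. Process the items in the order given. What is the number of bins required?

4

1 → bin 1 (remaining 11)
2 → bin 1 (remaining 9)
2 → bin 1 (remaining 7)
2 → bin 1 (remaining 5)
8 → bin 2 (remaining 4)
1 → bin 2 (remaining 3)
2 → bin 2 (remaining 1)
8 → bin 3 (remaining 4)
7 → bin 4 (remaining 5)
3 → bin 4 (remaining 2)
Final bins: [1,2,2,2] [8,1,2] [8] [7,3].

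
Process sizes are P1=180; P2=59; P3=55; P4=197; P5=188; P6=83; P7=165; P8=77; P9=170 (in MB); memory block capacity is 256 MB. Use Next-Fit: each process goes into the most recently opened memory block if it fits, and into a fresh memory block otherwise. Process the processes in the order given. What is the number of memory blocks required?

P1 (180 MB) → memory block 1 (remaining 76 MB)
P2 (59 MB) → memory block 1 (remaining 17 MB)
P3 (55 MB) → memory block 2 (remaining 201 MB)
P4 (197 MB) → memory block 2 (remaining 4 MB)
P5 (188 MB) → memory block 3 (remaining 68 MB)
P6 (83 MB) → memory block 4 (remaining 173 MB)
P7 (165 MB) → memory block 4 (remaining 8 MB)
P8 (77 MB) → memory block 5 (remaining 179 MB)
P9 (170 MB) → memory block 5 (remaining 9 MB)

5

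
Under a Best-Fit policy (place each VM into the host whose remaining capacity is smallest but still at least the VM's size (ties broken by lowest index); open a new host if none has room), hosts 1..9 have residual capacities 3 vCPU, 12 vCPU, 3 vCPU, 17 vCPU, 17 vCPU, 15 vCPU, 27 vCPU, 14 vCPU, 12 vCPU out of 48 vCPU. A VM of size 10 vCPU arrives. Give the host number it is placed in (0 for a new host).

2

Hosts with room: host 2 (12 vCPU), host 4 (17 vCPU), host 5 (17 vCPU), host 6 (15 vCPU), host 7 (27 vCPU), host 8 (14 vCPU), host 9 (12 vCPU).
Tightest fit is host 2 with 12 vCPU free.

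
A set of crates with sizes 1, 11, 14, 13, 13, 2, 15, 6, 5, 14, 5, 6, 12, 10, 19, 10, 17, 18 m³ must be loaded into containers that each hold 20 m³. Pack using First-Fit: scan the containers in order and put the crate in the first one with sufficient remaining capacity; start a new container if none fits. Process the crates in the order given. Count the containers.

11

Put 1 m³ in container 1; 19 m³ remain.
Put 11 m³ in container 1; 8 m³ remain.
Put 14 m³ in container 2; 6 m³ remain.
Put 13 m³ in container 3; 7 m³ remain.
Put 13 m³ in container 4; 7 m³ remain.
Put 2 m³ in container 1; 6 m³ remain.
Put 15 m³ in container 5; 5 m³ remain.
Put 6 m³ in container 1; 0 m³ remain.
Put 5 m³ in container 2; 1 m³ remain.
Put 14 m³ in container 6; 6 m³ remain.
Put 5 m³ in container 3; 2 m³ remain.
Put 6 m³ in container 4; 1 m³ remain.
Put 12 m³ in container 7; 8 m³ remain.
Put 10 m³ in container 8; 10 m³ remain.
Put 19 m³ in container 9; 1 m³ remain.
Put 10 m³ in container 8; 0 m³ remain.
Put 17 m³ in container 10; 3 m³ remain.
Put 18 m³ in container 11; 2 m³ remain.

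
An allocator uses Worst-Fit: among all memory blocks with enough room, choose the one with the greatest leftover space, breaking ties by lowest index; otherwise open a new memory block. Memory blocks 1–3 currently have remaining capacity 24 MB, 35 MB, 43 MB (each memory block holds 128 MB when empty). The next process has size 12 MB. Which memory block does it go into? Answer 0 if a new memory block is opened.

Memory blocks with room: memory block 1 (24 MB), memory block 2 (35 MB), memory block 3 (43 MB).
Most room is memory block 3 with 43 MB free.

3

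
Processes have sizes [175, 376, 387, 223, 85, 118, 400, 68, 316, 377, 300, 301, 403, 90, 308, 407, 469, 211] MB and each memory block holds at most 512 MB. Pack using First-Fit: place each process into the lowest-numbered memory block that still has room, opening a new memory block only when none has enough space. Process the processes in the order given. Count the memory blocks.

Put 175 MB in memory block 1; 337 MB remain.
Put 376 MB in memory block 2; 136 MB remain.
Put 387 MB in memory block 3; 125 MB remain.
Put 223 MB in memory block 1; 114 MB remain.
Put 85 MB in memory block 1; 29 MB remain.
Put 118 MB in memory block 2; 18 MB remain.
Put 400 MB in memory block 4; 112 MB remain.
Put 68 MB in memory block 3; 57 MB remain.
Put 316 MB in memory block 5; 196 MB remain.
Put 377 MB in memory block 6; 135 MB remain.
Put 300 MB in memory block 7; 212 MB remain.
Put 301 MB in memory block 8; 211 MB remain.
Put 403 MB in memory block 9; 109 MB remain.
Put 90 MB in memory block 4; 22 MB remain.
Put 308 MB in memory block 10; 204 MB remain.
Put 407 MB in memory block 11; 105 MB remain.
Put 469 MB in memory block 12; 43 MB remain.
Put 211 MB in memory block 7; 1 MB remain.
Final memory blocks: [175,223,85] [376,118] [387,68] [400,90] [316] [377] [300,211] [301] [403] [308] [407] [469].

12 memory blocks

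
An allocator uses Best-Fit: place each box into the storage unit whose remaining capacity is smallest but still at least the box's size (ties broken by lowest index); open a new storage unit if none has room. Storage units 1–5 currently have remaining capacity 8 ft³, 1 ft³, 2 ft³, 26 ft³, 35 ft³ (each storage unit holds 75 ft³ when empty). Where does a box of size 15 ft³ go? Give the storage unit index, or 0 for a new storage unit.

Storage units with room: storage unit 4 (26 ft³), storage unit 5 (35 ft³).
Tightest fit is storage unit 4 with 26 ft³ free.

4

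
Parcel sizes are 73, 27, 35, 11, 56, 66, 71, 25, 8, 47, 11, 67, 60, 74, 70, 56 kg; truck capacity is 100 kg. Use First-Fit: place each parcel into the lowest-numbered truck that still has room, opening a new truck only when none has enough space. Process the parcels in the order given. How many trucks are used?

11

truck 1: place 73 kg, 27 kg left
truck 1: place 27 kg, 0 kg left
truck 2: place 35 kg, 65 kg left
truck 2: place 11 kg, 54 kg left
truck 3: place 56 kg, 44 kg left
truck 4: place 66 kg, 34 kg left
truck 5: place 71 kg, 29 kg left
truck 2: place 25 kg, 29 kg left
truck 2: place 8 kg, 21 kg left
truck 6: place 47 kg, 53 kg left
truck 2: place 11 kg, 10 kg left
truck 7: place 67 kg, 33 kg left
truck 8: place 60 kg, 40 kg left
truck 9: place 74 kg, 26 kg left
truck 10: place 70 kg, 30 kg left
truck 11: place 56 kg, 44 kg left
Final trucks: [73,27] [35,11,25,8,11] [56] [66] [71] [47] [67] [60] [74] [70] [56].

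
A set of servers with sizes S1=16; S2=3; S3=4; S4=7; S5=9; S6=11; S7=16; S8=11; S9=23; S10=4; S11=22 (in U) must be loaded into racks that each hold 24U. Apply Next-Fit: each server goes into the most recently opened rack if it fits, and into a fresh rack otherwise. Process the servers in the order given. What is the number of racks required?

S1 (16U) → rack 1 (remaining 8U)
S2 (3U) → rack 1 (remaining 5U)
S3 (4U) → rack 1 (remaining 1U)
S4 (7U) → rack 2 (remaining 17U)
S5 (9U) → rack 2 (remaining 8U)
S6 (11U) → rack 3 (remaining 13U)
S7 (16U) → rack 4 (remaining 8U)
S8 (11U) → rack 5 (remaining 13U)
S9 (23U) → rack 6 (remaining 1U)
S10 (4U) → rack 7 (remaining 20U)
S11 (22U) → rack 8 (remaining 2U)
Final racks: [16,3,4] [7,9] [11] [16] [11] [23] [4] [22].

8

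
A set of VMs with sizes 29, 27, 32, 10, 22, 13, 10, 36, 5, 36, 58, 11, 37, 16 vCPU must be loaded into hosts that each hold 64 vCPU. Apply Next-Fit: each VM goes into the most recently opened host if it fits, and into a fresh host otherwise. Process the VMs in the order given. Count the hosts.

6

29 vCPU → host 1 (remaining 35 vCPU)
27 vCPU → host 1 (remaining 8 vCPU)
32 vCPU → host 2 (remaining 32 vCPU)
10 vCPU → host 2 (remaining 22 vCPU)
22 vCPU → host 2 (remaining 0 vCPU)
13 vCPU → host 3 (remaining 51 vCPU)
10 vCPU → host 3 (remaining 41 vCPU)
36 vCPU → host 3 (remaining 5 vCPU)
5 vCPU → host 3 (remaining 0 vCPU)
36 vCPU → host 4 (remaining 28 vCPU)
58 vCPU → host 5 (remaining 6 vCPU)
11 vCPU → host 6 (remaining 53 vCPU)
37 vCPU → host 6 (remaining 16 vCPU)
16 vCPU → host 6 (remaining 0 vCPU)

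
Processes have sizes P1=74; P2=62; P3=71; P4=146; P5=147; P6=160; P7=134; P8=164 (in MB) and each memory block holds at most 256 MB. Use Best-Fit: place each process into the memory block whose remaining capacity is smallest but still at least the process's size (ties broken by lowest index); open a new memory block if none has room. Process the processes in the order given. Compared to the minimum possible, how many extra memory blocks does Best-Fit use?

Best-Fit: [74,62,71] [146] [147] [160] [134] [164] → 6 memory blocks.
5 processes exceed 128 MB (half the capacity), and no two of those can share a memory block, so at least 5 memory blocks are needed.
An optimal packing achieves that bound: [164,74] [160,71] [147,62] [146] [134] → 5 memory blocks.
Excess: 6 − 5 = 1.

1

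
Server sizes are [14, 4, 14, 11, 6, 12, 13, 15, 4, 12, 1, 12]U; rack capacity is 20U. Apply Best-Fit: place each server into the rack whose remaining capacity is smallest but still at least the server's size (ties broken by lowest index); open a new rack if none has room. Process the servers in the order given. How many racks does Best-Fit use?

Put 14U in rack 1; 6U remain.
Put 4U in rack 1; 2U remain.
Put 14U in rack 2; 6U remain.
Put 11U in rack 3; 9U remain.
Put 6U in rack 2; 0U remain.
Put 12U in rack 4; 8U remain.
Put 13U in rack 5; 7U remain.
Put 15U in rack 6; 5U remain.
Put 4U in rack 6; 1U remain.
Put 12U in rack 7; 8U remain.
Put 1U in rack 6; 0U remain.
Put 12U in rack 8; 8U remain.
Final racks: [14,4] [14,6] [11] [12] [13] [15,4,1] [12] [12].

8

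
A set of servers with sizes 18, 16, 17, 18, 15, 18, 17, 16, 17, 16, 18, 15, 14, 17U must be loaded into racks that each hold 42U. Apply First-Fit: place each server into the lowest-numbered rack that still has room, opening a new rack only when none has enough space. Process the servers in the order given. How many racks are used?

Put 18U in rack 1; 24U remain.
Put 16U in rack 1; 8U remain.
Put 17U in rack 2; 25U remain.
Put 18U in rack 2; 7U remain.
Put 15U in rack 3; 27U remain.
Put 18U in rack 3; 9U remain.
Put 17U in rack 4; 25U remain.
Put 16U in rack 4; 9U remain.
Put 17U in rack 5; 25U remain.
Put 16U in rack 5; 9U remain.
Put 18U in rack 6; 24U remain.
Put 15U in rack 6; 9U remain.
Put 14U in rack 7; 28U remain.
Put 17U in rack 7; 11U remain.

7 racks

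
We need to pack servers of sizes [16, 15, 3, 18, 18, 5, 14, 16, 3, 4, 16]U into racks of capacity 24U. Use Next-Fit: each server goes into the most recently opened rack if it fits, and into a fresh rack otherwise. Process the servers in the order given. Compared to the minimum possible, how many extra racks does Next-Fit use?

Next-Fit: [16] [15,3] [18] [18,5] [14] [16,3,4] [16] → 7 racks.
7 servers exceed 12U (half the capacity), and no two of those can share a rack, so at least 7 racks are needed.
So 7 is already optimal.

0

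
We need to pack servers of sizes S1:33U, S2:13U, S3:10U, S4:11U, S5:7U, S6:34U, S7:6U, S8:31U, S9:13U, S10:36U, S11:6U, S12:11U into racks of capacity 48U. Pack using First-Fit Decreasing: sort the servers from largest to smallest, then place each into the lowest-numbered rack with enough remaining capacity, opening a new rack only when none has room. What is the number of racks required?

Sorted descending: 36, 34, 33, 31, 13, 13, 11, 11, 10, 7, 6, 6.
Put 36U in rack 1; 12U remain.
Put 34U in rack 2; 14U remain.
Put 33U in rack 3; 15U remain.
Put 31U in rack 4; 17U remain.
Put 13U in rack 2; 1U remain.
Put 13U in rack 3; 2U remain.
Put 11U in rack 1; 1U remain.
Put 11U in rack 4; 6U remain.
Put 10U in rack 5; 38U remain.
Put 7U in rack 5; 31U remain.
Put 6U in rack 4; 0U remain.
Put 6U in rack 5; 25U remain.

5 racks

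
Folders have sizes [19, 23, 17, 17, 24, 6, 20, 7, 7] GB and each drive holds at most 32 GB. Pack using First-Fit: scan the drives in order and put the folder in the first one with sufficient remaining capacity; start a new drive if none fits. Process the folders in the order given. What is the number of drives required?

6 drives

drive 1: place 19 GB, 13 GB left
drive 2: place 23 GB, 9 GB left
drive 3: place 17 GB, 15 GB left
drive 4: place 17 GB, 15 GB left
drive 5: place 24 GB, 8 GB left
drive 1: place 6 GB, 7 GB left
drive 6: place 20 GB, 12 GB left
drive 1: place 7 GB, 0 GB left
drive 2: place 7 GB, 2 GB left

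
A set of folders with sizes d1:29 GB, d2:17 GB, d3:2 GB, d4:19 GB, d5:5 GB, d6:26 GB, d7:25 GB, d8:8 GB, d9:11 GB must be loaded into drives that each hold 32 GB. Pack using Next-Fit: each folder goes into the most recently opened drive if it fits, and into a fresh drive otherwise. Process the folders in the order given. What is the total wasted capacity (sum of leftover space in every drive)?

50

d1 (29 GB) → drive 1 (remaining 3 GB)
d2 (17 GB) → drive 2 (remaining 15 GB)
d3 (2 GB) → drive 2 (remaining 13 GB)
d4 (19 GB) → drive 3 (remaining 13 GB)
d5 (5 GB) → drive 3 (remaining 8 GB)
d6 (26 GB) → drive 4 (remaining 6 GB)
d7 (25 GB) → drive 5 (remaining 7 GB)
d8 (8 GB) → drive 6 (remaining 24 GB)
d9 (11 GB) → drive 6 (remaining 13 GB)
6 drives × 32 GB = 192 GB; used 142 GB; unused 50 GB.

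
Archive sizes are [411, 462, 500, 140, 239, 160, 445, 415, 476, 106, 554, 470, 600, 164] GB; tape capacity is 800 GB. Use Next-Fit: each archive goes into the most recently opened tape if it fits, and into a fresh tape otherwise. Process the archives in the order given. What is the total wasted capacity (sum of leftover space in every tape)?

Put 411 GB in tape 1; 389 GB remain.
Put 462 GB in tape 2; 338 GB remain.
Put 500 GB in tape 3; 300 GB remain.
Put 140 GB in tape 3; 160 GB remain.
Put 239 GB in tape 4; 561 GB remain.
Put 160 GB in tape 4; 401 GB remain.
Put 445 GB in tape 5; 355 GB remain.
Put 415 GB in tape 6; 385 GB remain.
Put 476 GB in tape 7; 324 GB remain.
Put 106 GB in tape 7; 218 GB remain.
Put 554 GB in tape 8; 246 GB remain.
Put 470 GB in tape 9; 330 GB remain.
Put 600 GB in tape 10; 200 GB remain.
Put 164 GB in tape 10; 36 GB remain.
10 tapes × 800 GB = 8000 GB; used 5142 GB; unused 2858 GB.

2858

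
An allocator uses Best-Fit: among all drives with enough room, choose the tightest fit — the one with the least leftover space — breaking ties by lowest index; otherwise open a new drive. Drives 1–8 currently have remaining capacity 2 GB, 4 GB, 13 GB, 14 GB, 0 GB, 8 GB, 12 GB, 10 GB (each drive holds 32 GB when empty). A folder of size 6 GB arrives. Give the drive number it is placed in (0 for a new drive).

Drives with room: drive 3 (13 GB), drive 4 (14 GB), drive 6 (8 GB), drive 7 (12 GB), drive 8 (10 GB).
Tightest fit is drive 6 with 8 GB free.

6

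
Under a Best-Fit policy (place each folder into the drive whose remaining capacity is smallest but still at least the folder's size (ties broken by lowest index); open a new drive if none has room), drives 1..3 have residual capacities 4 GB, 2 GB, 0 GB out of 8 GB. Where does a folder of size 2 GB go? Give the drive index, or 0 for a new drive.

2

Drives with room: drive 1 (4 GB), drive 2 (2 GB).
Tightest fit is drive 2 with 2 GB free.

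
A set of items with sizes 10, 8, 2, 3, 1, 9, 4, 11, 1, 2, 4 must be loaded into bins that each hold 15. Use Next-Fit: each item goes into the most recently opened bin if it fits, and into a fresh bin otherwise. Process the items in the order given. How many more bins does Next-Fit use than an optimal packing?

Next-Fit: [10] [8,2,3,1] [9,4] [11,1,2] [4] → 5 bins.
Total size 55; any packing needs at least ⌈55/15⌉ = 4 bins.
An optimal packing achieves that bound: [11,4] [10,4,1] [9,3,2,1] [8,2] → 4 bins.
Excess: 5 − 4 = 1.

1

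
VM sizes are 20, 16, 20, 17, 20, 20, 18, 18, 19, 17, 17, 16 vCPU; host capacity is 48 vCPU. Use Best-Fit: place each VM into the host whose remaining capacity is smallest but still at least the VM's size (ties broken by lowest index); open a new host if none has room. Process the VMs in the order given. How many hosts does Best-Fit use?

6 hosts

Put 20 vCPU in host 1; 28 vCPU remain.
Put 16 vCPU in host 1; 12 vCPU remain.
Put 20 vCPU in host 2; 28 vCPU remain.
Put 17 vCPU in host 2; 11 vCPU remain.
Put 20 vCPU in host 3; 28 vCPU remain.
Put 20 vCPU in host 3; 8 vCPU remain.
Put 18 vCPU in host 4; 30 vCPU remain.
Put 18 vCPU in host 4; 12 vCPU remain.
Put 19 vCPU in host 5; 29 vCPU remain.
Put 17 vCPU in host 5; 12 vCPU remain.
Put 17 vCPU in host 6; 31 vCPU remain.
Put 16 vCPU in host 6; 15 vCPU remain.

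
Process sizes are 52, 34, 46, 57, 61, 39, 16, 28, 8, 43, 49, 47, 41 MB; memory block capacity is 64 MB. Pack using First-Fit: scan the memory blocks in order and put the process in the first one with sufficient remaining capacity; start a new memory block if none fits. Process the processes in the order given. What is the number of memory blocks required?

11 memory blocks

memory block 1: place 52 MB, 12 MB left
memory block 2: place 34 MB, 30 MB left
memory block 3: place 46 MB, 18 MB left
memory block 4: place 57 MB, 7 MB left
memory block 5: place 61 MB, 3 MB left
memory block 6: place 39 MB, 25 MB left
memory block 2: place 16 MB, 14 MB left
memory block 7: place 28 MB, 36 MB left
memory block 1: place 8 MB, 4 MB left
memory block 8: place 43 MB, 21 MB left
memory block 9: place 49 MB, 15 MB left
memory block 10: place 47 MB, 17 MB left
memory block 11: place 41 MB, 23 MB left
Final memory blocks: [52,8] [34,16] [46] [57] [61] [39] [28] [43] [49] [47] [41].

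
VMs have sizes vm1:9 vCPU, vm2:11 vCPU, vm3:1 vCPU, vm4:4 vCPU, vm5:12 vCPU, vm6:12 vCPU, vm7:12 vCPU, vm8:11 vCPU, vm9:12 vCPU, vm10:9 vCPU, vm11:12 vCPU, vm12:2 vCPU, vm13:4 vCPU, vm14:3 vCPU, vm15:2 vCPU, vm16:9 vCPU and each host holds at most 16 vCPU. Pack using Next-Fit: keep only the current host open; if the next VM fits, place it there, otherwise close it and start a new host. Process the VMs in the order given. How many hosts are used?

Put vm1 (9 vCPU) in host 1; 7 vCPU remain.
Put vm2 (11 vCPU) in host 2; 5 vCPU remain.
Put vm3 (1 vCPU) in host 2; 4 vCPU remain.
Put vm4 (4 vCPU) in host 2; 0 vCPU remain.
Put vm5 (12 vCPU) in host 3; 4 vCPU remain.
Put vm6 (12 vCPU) in host 4; 4 vCPU remain.
Put vm7 (12 vCPU) in host 5; 4 vCPU remain.
Put vm8 (11 vCPU) in host 6; 5 vCPU remain.
Put vm9 (12 vCPU) in host 7; 4 vCPU remain.
Put vm10 (9 vCPU) in host 8; 7 vCPU remain.
Put vm11 (12 vCPU) in host 9; 4 vCPU remain.
Put vm12 (2 vCPU) in host 9; 2 vCPU remain.
Put vm13 (4 vCPU) in host 10; 12 vCPU remain.
Put vm14 (3 vCPU) in host 10; 9 vCPU remain.
Put vm15 (2 vCPU) in host 10; 7 vCPU remain.
Put vm16 (9 vCPU) in host 11; 7 vCPU remain.

11 hosts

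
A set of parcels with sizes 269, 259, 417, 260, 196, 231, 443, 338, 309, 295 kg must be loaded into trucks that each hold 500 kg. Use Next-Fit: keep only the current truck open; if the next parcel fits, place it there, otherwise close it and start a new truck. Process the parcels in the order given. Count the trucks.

Put 269 kg in truck 1; 231 kg remain.
Put 259 kg in truck 2; 241 kg remain.
Put 417 kg in truck 3; 83 kg remain.
Put 260 kg in truck 4; 240 kg remain.
Put 196 kg in truck 4; 44 kg remain.
Put 231 kg in truck 5; 269 kg remain.
Put 443 kg in truck 6; 57 kg remain.
Put 338 kg in truck 7; 162 kg remain.
Put 309 kg in truck 8; 191 kg remain.
Put 295 kg in truck 9; 205 kg remain.

9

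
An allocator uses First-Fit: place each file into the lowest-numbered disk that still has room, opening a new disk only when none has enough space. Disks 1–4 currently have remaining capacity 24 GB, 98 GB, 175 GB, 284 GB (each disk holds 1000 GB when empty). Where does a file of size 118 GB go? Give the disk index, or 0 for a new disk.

Disks with room: disk 3 (175 GB), disk 4 (284 GB).
The first with room is disk 3.

3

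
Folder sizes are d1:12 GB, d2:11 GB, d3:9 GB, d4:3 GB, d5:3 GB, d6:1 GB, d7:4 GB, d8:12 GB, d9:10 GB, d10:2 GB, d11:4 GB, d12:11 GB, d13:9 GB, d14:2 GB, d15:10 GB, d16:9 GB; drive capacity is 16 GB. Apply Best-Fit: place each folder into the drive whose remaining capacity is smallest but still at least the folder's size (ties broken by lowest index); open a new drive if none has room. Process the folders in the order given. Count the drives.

Put d1 (12 GB) in drive 1; 4 GB remain.
Put d2 (11 GB) in drive 2; 5 GB remain.
Put d3 (9 GB) in drive 3; 7 GB remain.
Put d4 (3 GB) in drive 1; 1 GB remain.
Put d5 (3 GB) in drive 2; 2 GB remain.
Put d6 (1 GB) in drive 1; 0 GB remain.
Put d7 (4 GB) in drive 3; 3 GB remain.
Put d8 (12 GB) in drive 4; 4 GB remain.
Put d9 (10 GB) in drive 5; 6 GB remain.
Put d10 (2 GB) in drive 2; 0 GB remain.
Put d11 (4 GB) in drive 4; 0 GB remain.
Put d12 (11 GB) in drive 6; 5 GB remain.
Put d13 (9 GB) in drive 7; 7 GB remain.
Put d14 (2 GB) in drive 3; 1 GB remain.
Put d15 (10 GB) in drive 8; 6 GB remain.
Put d16 (9 GB) in drive 9; 7 GB remain.
Final drives: [12,3,1] [11,3,2] [9,4,2] [12,4] [10] [11] [9] [10] [9].

9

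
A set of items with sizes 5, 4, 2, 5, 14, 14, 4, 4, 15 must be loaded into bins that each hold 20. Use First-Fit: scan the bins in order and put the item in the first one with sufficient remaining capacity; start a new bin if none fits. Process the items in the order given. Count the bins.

4

Put 5 in bin 1; 15 remain.
Put 4 in bin 1; 11 remain.
Put 2 in bin 1; 9 remain.
Put 5 in bin 1; 4 remain.
Put 14 in bin 2; 6 remain.
Put 14 in bin 3; 6 remain.
Put 4 in bin 1; 0 remain.
Put 4 in bin 2; 2 remain.
Put 15 in bin 4; 5 remain.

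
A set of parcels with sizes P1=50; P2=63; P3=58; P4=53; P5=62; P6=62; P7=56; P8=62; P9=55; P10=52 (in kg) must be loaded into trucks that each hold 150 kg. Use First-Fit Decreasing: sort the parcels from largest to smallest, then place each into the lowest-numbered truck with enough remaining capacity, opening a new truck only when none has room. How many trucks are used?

Sorted descending: 63, 62, 62, 62, 58, 56, 55, 53, 52, 50.
Put 63 kg in truck 1; 87 kg remain.
Put 62 kg in truck 1; 25 kg remain.
Put 62 kg in truck 2; 88 kg remain.
Put 62 kg in truck 2; 26 kg remain.
Put 58 kg in truck 3; 92 kg remain.
Put 56 kg in truck 3; 36 kg remain.
Put 55 kg in truck 4; 95 kg remain.
Put 53 kg in truck 4; 42 kg remain.
Put 52 kg in truck 5; 98 kg remain.
Put 50 kg in truck 5; 48 kg remain.

5 trucks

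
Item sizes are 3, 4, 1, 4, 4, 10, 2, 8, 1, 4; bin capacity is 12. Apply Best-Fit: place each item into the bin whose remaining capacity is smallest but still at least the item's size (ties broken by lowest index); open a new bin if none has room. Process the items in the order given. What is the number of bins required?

3 → bin 1 (remaining 9)
4 → bin 1 (remaining 5)
1 → bin 1 (remaining 4)
4 → bin 1 (remaining 0)
4 → bin 2 (remaining 8)
10 → bin 3 (remaining 2)
2 → bin 3 (remaining 0)
8 → bin 2 (remaining 0)
1 → bin 4 (remaining 11)
4 → bin 4 (remaining 7)
Final bins: [3,4,1,4] [4,8] [10,2] [1,4].

4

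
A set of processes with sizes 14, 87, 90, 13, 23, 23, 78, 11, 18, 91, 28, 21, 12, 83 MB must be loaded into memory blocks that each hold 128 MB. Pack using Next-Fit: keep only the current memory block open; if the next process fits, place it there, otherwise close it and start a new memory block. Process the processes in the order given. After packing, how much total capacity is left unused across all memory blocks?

176

memory block 1: place 14 MB, 114 MB left
memory block 1: place 87 MB, 27 MB left
memory block 2: place 90 MB, 38 MB left
memory block 2: place 13 MB, 25 MB left
memory block 2: place 23 MB, 2 MB left
memory block 3: place 23 MB, 105 MB left
memory block 3: place 78 MB, 27 MB left
memory block 3: place 11 MB, 16 MB left
memory block 4: place 18 MB, 110 MB left
memory block 4: place 91 MB, 19 MB left
memory block 5: place 28 MB, 100 MB left
memory block 5: place 21 MB, 79 MB left
memory block 5: place 12 MB, 67 MB left
memory block 6: place 83 MB, 45 MB left
6 memory blocks × 128 MB = 768 MB; used 592 MB; unused 176 MB.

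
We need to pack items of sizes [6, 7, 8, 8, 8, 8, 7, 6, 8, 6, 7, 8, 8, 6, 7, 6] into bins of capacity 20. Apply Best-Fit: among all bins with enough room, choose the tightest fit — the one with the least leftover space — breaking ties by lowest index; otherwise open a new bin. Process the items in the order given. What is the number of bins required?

Put 6 in bin 1; 14 remain.
Put 7 in bin 1; 7 remain.
Put 8 in bin 2; 12 remain.
Put 8 in bin 2; 4 remain.
Put 8 in bin 3; 12 remain.
Put 8 in bin 3; 4 remain.
Put 7 in bin 1; 0 remain.
Put 6 in bin 4; 14 remain.
Put 8 in bin 4; 6 remain.
Put 6 in bin 4; 0 remain.
Put 7 in bin 5; 13 remain.
Put 8 in bin 5; 5 remain.
Put 8 in bin 6; 12 remain.
Put 6 in bin 6; 6 remain.
Put 7 in bin 7; 13 remain.
Put 6 in bin 6; 0 remain.
Final bins: [6,7,7] [8,8] [8,8] [6,8,6] [7,8] [8,6,6] [7].

7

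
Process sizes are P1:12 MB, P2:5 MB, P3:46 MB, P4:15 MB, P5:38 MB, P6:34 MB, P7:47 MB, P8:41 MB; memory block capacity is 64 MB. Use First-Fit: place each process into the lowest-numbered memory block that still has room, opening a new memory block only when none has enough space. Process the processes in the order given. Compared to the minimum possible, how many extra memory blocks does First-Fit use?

0

First-Fit: [12,5,46] [15,38] [34] [47] [41] → 5 memory blocks.
5 processes exceed 32 MB (half the capacity), and no two of those can share a memory block, so at least 5 memory blocks are needed.
So 5 is already optimal.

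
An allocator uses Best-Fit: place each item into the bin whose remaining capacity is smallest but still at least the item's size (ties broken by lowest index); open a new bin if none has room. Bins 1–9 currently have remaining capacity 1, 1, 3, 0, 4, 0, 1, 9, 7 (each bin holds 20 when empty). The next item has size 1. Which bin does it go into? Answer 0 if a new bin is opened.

1

Bins with room: bin 1 (1), bin 2 (1), bin 3 (3), bin 5 (4), bin 7 (1), bin 8 (9), bin 9 (7).
Tightest fit is bin 1 with 1 free.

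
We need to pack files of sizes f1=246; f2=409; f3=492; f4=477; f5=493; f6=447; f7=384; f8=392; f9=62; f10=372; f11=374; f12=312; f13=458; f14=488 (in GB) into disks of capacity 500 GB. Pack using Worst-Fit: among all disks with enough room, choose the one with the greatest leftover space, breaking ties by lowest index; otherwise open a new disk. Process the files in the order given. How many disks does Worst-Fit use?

13

disk 1: place f1 (246 GB), 254 GB left
disk 2: place f2 (409 GB), 91 GB left
disk 3: place f3 (492 GB), 8 GB left
disk 4: place f4 (477 GB), 23 GB left
disk 5: place f5 (493 GB), 7 GB left
disk 6: place f6 (447 GB), 53 GB left
disk 7: place f7 (384 GB), 116 GB left
disk 8: place f8 (392 GB), 108 GB left
disk 1: place f9 (62 GB), 192 GB left
disk 9: place f10 (372 GB), 128 GB left
disk 10: place f11 (374 GB), 126 GB left
disk 11: place f12 (312 GB), 188 GB left
disk 12: place f13 (458 GB), 42 GB left
disk 13: place f14 (488 GB), 12 GB left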